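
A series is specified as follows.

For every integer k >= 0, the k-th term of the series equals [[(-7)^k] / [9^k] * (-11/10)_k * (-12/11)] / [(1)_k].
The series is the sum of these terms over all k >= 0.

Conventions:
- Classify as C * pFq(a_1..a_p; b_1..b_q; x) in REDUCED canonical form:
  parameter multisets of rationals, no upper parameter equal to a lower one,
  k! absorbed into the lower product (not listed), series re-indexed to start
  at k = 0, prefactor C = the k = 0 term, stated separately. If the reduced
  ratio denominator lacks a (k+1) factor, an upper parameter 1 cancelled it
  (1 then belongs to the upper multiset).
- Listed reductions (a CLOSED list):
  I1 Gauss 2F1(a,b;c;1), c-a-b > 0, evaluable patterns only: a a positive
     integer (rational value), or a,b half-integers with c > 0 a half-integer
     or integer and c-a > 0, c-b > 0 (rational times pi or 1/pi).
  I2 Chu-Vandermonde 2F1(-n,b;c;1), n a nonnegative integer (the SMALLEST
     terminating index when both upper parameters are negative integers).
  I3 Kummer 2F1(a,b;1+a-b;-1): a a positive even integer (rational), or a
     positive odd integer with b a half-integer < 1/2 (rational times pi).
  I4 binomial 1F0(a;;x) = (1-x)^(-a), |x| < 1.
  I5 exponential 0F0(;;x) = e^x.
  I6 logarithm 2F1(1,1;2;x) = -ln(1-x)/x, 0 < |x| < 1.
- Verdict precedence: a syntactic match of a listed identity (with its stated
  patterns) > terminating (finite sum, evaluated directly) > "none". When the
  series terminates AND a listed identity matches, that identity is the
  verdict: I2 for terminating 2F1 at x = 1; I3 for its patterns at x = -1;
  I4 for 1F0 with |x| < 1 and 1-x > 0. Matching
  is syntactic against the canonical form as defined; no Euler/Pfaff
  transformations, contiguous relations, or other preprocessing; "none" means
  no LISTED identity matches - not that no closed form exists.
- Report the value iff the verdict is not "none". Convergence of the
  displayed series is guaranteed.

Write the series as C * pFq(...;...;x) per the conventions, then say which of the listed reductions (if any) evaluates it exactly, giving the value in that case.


Prefactor -12/11, argument -7/9: 1F0 with upper {-11/10} over lower {-}. Verdict (x = -7/9): binomial (I4) applies (the 1F0 binomial series: exponent 11/10, x = -7/9). Exact value: (-12/11) * (16/9)^(11/10).

Key observation: x = (-7/9) and (1)_k (prefactor -12/11) is k! itself.
Adjacent-term ratio: r(k) = (-7/9) * (k-11/10) / [(k+1)] - rational; roots negated = parameters, x = (-7/9), C = -12/11.


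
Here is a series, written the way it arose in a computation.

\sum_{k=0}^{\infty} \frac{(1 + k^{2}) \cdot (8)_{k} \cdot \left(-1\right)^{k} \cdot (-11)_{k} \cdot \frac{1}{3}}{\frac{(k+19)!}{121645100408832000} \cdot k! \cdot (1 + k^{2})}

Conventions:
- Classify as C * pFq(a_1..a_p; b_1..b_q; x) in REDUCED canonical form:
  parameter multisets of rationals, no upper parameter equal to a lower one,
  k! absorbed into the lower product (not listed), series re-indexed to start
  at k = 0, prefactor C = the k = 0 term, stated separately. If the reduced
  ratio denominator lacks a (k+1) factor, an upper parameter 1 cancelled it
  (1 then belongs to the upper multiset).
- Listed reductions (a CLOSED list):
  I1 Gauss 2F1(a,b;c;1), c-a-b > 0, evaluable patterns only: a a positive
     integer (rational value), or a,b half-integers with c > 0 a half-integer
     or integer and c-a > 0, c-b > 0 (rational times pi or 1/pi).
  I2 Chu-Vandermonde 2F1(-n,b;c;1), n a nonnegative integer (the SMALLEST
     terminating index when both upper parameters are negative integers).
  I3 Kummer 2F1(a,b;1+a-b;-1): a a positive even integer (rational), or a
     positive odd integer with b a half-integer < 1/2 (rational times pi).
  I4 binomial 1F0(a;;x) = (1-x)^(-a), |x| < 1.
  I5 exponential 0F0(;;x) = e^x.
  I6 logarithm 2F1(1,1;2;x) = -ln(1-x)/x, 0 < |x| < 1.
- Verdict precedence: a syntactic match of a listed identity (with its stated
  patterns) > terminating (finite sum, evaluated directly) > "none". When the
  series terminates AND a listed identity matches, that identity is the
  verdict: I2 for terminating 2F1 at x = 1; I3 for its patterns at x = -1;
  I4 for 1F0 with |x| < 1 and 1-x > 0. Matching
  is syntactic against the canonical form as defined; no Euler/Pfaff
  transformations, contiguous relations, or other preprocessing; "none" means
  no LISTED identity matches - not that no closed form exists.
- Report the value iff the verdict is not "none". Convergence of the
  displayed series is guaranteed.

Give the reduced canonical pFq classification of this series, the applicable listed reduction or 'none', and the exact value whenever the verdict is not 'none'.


x = -1 here; the reduced form reads 2F1, upper {-11, 8}, lower {20}, C = \frac{1}{3}. Verdict (x = -1): Kummer (I3) applies (x = -1; c = 20 equals 1+a-b for upper {-11, 8}: listed pattern). Its exact value is \frac{646}{35}.

Structural cue: t_0 being \frac{1}{3}, the factor k^2 + 1 cancels (top and bottom), leaving C = 1/3.
Ratio: r(k) = -1 * (k-11) (k+8) / [(k+20) (k+1)] - rational in k. x = -1; t_0 = \frac{1}{3}; negate the roots.


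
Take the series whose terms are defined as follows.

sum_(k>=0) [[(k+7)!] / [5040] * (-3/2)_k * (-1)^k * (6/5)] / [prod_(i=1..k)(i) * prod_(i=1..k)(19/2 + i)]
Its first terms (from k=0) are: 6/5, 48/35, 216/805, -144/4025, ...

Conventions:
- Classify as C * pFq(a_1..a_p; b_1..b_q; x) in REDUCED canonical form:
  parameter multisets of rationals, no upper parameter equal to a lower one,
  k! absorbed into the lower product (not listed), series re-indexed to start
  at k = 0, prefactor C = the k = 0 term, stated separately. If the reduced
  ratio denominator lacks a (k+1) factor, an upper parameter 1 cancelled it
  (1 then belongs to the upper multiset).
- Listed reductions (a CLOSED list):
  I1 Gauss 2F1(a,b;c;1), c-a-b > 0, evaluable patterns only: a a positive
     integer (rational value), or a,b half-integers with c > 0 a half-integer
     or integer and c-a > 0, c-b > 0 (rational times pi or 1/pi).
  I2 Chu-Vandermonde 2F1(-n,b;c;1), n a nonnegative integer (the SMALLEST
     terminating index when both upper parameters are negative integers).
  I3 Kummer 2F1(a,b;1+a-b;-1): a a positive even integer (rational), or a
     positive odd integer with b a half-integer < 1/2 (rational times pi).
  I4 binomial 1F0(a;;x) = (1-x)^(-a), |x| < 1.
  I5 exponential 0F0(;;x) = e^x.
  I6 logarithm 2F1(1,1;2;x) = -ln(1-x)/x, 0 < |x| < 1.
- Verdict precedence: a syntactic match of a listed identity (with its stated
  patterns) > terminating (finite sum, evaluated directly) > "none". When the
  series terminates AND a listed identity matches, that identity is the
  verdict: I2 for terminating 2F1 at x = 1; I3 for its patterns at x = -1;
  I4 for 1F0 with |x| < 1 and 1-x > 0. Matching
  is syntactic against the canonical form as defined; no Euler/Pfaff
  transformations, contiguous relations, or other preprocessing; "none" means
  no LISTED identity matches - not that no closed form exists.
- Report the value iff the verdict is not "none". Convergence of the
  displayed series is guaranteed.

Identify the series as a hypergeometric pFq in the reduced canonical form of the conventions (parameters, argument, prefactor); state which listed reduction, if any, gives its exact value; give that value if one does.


Reduced: x = -1, 2F1, upper = {-3/2, 8}, lower = {21/2}, C = 6/5. Verdict: the Kummer evaluation I3 matches (x = -1; c = 21/2 equals 1+a-b for upper {-3/2, 8}: listed pattern). Value: 12597/4480.

The tell: x = (-1) and the factorial ratio (prefactor 6/5) (k+a-1)!/(a-1)! is a rising factorial (a)_k.
Step ratio: r(k) = (-1) * (k-3/2) (k+8) / [(k+21/2) (k+1)] - poly over poly, x = (-1) from leading terms; C = 6/5 at k = 0.


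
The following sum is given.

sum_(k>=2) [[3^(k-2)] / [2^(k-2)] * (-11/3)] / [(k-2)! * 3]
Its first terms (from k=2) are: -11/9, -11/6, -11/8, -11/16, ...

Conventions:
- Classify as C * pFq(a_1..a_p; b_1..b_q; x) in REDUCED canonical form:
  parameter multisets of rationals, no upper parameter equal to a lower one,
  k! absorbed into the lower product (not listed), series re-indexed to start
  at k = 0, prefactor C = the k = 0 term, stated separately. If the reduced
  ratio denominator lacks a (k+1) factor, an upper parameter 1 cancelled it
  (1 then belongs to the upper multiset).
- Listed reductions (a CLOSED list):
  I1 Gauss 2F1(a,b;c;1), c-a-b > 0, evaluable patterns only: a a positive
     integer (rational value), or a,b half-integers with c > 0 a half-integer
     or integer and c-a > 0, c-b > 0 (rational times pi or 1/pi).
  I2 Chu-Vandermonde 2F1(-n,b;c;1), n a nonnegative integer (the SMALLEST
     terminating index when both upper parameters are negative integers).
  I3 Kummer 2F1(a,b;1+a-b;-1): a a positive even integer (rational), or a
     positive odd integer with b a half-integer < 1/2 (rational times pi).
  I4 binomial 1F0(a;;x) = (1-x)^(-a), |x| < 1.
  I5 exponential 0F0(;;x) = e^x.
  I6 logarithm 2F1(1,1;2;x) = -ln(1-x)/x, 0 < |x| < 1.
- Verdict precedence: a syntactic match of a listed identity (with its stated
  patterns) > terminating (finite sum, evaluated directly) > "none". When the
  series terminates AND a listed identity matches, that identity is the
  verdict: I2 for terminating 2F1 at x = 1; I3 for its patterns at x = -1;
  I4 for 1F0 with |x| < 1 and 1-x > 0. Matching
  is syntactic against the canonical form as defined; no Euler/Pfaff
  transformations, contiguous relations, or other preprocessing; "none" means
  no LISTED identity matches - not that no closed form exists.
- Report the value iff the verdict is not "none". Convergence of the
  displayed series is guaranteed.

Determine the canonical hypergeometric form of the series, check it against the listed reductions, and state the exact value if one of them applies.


Prefactor -11/9, argument 3/2: 0F0 with upper {-} over lower {-}. Verdict: the I5 exponential reduction fires (the 0F0 exponential series at x = 3/2). Hence: (-11/9) * e^(3/2).

First insight: x = (3/2) and the constant factors (C = -11/9, x = 3/2) combine into one prefactor.
Adjacent-term ratio: r(k) = (3/2) * 1 / [(k+1)] - rational in k. x = (3/2); t_0 = -11/9; negate the roots.


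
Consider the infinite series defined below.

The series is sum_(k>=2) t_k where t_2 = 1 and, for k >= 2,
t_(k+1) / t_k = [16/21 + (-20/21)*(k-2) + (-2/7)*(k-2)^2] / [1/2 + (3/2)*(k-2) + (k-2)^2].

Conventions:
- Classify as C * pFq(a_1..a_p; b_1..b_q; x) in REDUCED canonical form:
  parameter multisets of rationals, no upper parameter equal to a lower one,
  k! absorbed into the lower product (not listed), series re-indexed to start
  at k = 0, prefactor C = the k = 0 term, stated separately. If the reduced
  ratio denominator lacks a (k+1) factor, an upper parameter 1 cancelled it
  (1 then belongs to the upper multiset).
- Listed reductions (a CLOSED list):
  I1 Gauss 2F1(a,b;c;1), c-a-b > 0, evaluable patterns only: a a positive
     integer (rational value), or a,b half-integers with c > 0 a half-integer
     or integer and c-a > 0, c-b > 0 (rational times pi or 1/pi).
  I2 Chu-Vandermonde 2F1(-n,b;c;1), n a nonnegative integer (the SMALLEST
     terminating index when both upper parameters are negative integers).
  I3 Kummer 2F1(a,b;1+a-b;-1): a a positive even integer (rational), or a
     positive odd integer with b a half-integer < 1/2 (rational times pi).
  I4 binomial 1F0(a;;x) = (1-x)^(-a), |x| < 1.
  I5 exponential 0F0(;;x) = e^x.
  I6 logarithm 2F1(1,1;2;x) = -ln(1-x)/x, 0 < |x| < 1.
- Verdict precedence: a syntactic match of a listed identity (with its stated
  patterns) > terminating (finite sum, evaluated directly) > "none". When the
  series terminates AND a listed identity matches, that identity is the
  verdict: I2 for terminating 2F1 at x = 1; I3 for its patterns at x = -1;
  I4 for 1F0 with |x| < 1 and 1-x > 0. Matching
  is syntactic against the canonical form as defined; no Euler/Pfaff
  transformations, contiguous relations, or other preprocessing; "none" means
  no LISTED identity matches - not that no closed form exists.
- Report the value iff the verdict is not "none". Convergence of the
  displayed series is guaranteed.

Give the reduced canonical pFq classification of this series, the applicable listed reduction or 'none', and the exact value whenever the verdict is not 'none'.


Reduced: x = -2/7, 2F1, upper = {-2/3, 4}, lower = {1/2}, C = 1. Verdict: none (x = -2/7): each listed identity misses the multisets {-2/3, 4} ; {1/2}.

Key step: with t_0 = 1, roots of the ratio polynomials (C = 1, x = -2/7) are the negated parameters.
Term ratio: r(k) = (-2/7) * (k-2/3) (k+4) / [(k+1/2) (k+1)] - rational; roots negated = parameters, x = (-2/7), C = 1.


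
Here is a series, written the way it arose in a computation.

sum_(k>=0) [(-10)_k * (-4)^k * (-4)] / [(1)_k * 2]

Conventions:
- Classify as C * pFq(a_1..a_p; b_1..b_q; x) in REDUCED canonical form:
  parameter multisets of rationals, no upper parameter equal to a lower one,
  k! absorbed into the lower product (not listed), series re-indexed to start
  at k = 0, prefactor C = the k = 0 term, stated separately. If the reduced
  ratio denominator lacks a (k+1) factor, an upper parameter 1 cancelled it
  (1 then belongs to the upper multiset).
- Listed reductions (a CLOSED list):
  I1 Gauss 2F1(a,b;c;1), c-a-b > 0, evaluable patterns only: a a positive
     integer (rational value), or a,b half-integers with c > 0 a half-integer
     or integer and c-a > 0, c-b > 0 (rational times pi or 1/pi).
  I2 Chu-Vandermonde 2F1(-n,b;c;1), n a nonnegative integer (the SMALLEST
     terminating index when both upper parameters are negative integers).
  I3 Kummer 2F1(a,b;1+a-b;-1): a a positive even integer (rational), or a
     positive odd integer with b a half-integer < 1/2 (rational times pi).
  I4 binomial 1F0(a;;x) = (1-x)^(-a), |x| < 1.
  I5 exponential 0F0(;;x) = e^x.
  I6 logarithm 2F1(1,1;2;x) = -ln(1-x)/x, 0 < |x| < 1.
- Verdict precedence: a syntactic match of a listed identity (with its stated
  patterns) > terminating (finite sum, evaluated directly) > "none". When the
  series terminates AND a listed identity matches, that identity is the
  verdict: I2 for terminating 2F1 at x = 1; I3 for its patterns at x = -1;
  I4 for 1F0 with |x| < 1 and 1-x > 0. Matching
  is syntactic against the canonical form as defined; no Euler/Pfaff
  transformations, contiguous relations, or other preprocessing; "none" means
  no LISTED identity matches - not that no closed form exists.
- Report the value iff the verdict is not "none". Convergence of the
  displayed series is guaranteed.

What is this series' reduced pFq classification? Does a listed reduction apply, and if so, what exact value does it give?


x = -4 here; the reduced form reads 1F0, upper {-10}, lower {-}, C = -2. Verdict: terminating - the sum ends at index 10 because -10 is a negative integer; exact evaluation follows. Hence: -19531250.

The tell: x = (-4) and the constant factors (prefactor -2) combine into one prefactor.
Consecutive-term ratio: r(k) = (-4) * (k-10) / [(k+1)] ; factor over Q: parameters, x = (-4), and C = -2.


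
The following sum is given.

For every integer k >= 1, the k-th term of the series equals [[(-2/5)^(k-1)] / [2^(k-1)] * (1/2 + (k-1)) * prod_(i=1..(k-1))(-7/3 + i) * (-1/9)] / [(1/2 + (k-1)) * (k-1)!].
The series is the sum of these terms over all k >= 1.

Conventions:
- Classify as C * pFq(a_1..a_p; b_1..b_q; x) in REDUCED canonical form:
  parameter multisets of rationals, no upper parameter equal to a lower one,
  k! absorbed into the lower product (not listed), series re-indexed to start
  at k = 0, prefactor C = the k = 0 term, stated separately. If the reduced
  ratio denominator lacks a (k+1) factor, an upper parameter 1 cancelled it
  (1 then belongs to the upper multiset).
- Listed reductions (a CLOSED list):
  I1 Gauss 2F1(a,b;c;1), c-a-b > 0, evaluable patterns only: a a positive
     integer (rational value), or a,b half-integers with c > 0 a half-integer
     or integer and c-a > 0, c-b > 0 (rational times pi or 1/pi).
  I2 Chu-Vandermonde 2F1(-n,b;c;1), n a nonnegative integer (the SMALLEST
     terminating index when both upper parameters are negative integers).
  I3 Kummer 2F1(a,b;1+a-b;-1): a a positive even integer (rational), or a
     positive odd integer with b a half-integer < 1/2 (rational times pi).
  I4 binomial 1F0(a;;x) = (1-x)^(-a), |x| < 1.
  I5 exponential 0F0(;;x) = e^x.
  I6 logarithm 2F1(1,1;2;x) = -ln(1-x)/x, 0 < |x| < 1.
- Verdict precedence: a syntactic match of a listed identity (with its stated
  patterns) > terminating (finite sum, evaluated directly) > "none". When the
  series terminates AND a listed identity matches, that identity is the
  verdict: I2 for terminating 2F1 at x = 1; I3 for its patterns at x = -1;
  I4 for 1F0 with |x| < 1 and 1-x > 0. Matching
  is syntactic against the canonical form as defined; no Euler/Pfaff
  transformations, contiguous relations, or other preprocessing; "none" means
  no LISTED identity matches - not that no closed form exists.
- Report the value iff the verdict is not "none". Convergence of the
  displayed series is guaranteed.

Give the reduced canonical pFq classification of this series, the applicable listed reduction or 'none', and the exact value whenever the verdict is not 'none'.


Prefactor -1/9, argument -1/5: 1F0 with upper {-4/3} over lower {-}. Verdict: the binomial series (I4) applies (the 1F0 binomial series: exponent 4/3, x = -1/5). Value: (-1/9) * (6/5)^(4/3).

Key observation: t_0 being -1/9, the running product (prefactor -1/9) telescopes to a rising factorial.
Term ratio: r(k) = (-1/5) * (k-4/3) / [(k+1)] ; factor over Q: parameters, x = (-1/5), and C = -1/9.


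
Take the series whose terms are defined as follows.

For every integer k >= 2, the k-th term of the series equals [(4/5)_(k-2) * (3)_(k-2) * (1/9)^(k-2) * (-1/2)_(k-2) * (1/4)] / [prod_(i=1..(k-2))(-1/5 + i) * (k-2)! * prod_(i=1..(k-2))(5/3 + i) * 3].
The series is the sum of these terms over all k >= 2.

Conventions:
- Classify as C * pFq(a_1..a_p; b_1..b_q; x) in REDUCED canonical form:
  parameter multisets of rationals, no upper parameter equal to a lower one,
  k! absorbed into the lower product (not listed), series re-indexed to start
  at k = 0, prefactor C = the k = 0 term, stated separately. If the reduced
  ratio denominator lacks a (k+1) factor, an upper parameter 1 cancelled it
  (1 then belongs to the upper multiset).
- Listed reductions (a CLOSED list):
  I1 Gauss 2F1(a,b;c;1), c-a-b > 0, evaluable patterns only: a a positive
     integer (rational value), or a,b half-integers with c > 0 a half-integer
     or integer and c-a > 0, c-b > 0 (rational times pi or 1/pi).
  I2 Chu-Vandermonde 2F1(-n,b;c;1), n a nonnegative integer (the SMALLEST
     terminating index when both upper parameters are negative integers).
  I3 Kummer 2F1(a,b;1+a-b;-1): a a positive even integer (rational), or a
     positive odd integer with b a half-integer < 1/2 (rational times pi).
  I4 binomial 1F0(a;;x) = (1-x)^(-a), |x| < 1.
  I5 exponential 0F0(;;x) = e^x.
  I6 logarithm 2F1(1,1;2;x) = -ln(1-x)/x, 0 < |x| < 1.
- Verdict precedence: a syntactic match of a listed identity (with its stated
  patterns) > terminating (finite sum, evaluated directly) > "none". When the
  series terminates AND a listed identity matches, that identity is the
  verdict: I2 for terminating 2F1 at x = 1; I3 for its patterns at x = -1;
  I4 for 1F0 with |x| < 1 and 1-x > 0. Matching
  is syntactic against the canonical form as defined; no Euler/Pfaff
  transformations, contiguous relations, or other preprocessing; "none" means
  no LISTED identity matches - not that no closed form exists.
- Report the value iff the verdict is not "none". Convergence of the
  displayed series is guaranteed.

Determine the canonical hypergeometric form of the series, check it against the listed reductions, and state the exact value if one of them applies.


Classification (C = 1/12): 2F1 with upper {-1/2, 3}, lower {8/3}, argument x = 1/9. Verdict: none - this 2F1 at x = 1/9 matches no listed pattern, and upper {-1/2, 3} holds no stopper.

Key observation: t_0 = 1/12 here, and the constant factors (C = 1/12) combine into one prefactor.
Ratio: r(k) = (1/9) * (k-1/2) (k+3) / [(k+8/3) (k+1)] - rational in k, leading ratio (1/9); with t_0 = 1/12, classification follows.


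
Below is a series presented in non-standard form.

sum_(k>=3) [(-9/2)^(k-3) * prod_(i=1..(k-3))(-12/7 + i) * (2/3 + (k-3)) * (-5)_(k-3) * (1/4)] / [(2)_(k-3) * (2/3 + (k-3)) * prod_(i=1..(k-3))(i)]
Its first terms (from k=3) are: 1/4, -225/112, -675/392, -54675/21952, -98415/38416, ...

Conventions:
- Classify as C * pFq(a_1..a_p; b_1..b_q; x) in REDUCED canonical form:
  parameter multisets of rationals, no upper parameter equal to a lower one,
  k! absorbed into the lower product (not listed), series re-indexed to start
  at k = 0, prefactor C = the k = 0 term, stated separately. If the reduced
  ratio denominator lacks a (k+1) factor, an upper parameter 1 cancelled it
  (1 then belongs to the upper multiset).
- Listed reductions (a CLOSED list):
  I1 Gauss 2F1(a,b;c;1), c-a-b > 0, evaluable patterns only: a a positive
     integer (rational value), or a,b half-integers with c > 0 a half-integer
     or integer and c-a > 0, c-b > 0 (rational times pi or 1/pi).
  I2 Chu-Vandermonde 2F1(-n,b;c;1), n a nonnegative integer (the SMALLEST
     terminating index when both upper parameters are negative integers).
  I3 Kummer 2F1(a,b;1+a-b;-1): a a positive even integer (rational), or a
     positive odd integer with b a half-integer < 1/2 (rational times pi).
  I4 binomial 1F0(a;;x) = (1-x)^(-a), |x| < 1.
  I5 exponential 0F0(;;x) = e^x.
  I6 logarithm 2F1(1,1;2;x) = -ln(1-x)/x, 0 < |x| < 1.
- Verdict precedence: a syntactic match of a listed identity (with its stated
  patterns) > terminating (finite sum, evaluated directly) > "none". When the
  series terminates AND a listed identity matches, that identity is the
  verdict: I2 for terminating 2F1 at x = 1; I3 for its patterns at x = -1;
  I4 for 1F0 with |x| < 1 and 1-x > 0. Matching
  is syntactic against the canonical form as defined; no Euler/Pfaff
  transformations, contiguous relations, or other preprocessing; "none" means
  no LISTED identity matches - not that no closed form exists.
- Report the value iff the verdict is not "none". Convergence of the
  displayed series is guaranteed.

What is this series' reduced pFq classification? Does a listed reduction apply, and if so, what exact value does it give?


Key observation: with t_0 = 1/4, k + 2/3 divides numerator and denominator alike; C = 1/4 after cancelling.
Ratio: r(k) = (-9/2) * (k-5) (k-5/7) / [(k+2) (k+1)] - rational in k. x = (-9/2); t_0 = 1/4; negate the roots.

Canonical form: C = 1/4 times 2F1 with upper {-5, -5/7}, lower {2}, x = -9/2. Verdict: terminating. (-5)_k vanishes past k = 5, leaving a 6-term sum, computed directly. Hence: -5268505/537824.


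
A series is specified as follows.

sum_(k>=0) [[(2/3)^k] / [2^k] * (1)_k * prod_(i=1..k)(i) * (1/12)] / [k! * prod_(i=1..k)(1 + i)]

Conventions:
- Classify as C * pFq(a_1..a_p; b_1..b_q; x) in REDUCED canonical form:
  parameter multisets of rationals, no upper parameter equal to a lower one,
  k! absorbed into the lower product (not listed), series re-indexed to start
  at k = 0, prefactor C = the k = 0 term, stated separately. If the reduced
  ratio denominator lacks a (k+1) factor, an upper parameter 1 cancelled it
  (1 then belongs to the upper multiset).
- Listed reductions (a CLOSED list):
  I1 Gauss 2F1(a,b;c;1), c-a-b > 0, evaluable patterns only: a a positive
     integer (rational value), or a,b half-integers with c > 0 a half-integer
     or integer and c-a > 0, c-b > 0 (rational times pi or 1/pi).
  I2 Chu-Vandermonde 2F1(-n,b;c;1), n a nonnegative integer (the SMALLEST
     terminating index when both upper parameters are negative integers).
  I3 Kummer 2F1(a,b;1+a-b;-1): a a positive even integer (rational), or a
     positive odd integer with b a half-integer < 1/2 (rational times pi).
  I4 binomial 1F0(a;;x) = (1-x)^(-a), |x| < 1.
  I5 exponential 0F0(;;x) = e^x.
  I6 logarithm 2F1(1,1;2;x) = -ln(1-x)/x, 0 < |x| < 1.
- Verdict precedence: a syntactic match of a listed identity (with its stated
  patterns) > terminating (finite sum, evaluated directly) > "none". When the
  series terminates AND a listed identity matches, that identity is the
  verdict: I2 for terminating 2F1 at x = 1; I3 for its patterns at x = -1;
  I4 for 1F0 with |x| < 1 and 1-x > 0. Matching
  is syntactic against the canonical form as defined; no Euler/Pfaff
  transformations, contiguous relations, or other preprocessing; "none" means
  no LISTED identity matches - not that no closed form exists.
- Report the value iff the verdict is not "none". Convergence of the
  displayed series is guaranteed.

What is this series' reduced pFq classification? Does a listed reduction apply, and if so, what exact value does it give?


Reduced: x = 1/3, 2F1, upper = {1, 1}, lower = {2}, C = 1/12. Verdict (x = 1/3): the logarithmic series (I6) applies (the logarithm: parameters (1,1;2), x = 1/3). Exact value: (-1/4) * ln(2/3).

Structural cue: t_0 being 1/12, the running product (prefactor 1/12) telescopes to a rising factorial.
Consecutive-term ratio: r(k) = (1/3) * (k+1) (k+1) / [(k+2) (k+1)] - rational in k, leading ratio (1/3); with t_0 = 1/12, classification follows.


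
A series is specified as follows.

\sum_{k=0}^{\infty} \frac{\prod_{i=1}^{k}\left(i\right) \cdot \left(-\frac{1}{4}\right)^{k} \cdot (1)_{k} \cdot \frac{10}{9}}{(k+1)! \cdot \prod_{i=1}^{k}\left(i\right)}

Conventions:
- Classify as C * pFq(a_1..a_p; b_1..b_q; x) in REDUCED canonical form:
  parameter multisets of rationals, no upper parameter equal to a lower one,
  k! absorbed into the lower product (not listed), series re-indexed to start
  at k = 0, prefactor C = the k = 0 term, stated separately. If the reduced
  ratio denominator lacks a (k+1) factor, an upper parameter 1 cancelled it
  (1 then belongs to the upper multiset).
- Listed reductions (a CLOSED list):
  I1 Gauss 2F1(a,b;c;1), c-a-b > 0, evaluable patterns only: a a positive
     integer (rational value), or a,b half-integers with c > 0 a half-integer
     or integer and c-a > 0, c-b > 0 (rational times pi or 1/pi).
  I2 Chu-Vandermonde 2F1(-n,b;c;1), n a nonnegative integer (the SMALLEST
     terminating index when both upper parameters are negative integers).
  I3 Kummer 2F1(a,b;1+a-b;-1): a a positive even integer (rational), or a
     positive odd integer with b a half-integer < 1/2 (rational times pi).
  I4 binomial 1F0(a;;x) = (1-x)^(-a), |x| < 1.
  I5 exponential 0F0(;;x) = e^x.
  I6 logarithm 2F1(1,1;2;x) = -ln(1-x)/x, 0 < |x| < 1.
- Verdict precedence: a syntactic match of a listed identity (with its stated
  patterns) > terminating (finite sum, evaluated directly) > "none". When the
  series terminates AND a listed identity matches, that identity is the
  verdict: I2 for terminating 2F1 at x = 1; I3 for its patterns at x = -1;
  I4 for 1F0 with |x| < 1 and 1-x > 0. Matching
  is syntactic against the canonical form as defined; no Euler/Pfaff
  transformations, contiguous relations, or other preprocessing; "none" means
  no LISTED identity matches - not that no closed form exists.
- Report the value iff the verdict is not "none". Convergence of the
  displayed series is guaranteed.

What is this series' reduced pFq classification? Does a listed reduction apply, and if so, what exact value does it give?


At argument -\frac{1}{4}: a 2F1 with upper {1, 1}, lower {2}, scaled by C = \frac{10}{9}. Verdict: the logarithmic series (I6) applies (the logarithm: parameters (1,1;2), x = -\frac{1}{4}). Value: \frac{40}{9} \cdot \ln\left(\frac{5}{4}\right).

Key observation: x = -\frac{1}{4} and the running product (C = 10/9) telescopes to a rising factorial.
Ratio: r(k) = -\frac{1}{4} * (k+1) (k+1) / [(k+2) (k+1)] - rational in k, leading ratio -\frac{1}{4}; with t_0 = \frac{10}{9}, classification follows.


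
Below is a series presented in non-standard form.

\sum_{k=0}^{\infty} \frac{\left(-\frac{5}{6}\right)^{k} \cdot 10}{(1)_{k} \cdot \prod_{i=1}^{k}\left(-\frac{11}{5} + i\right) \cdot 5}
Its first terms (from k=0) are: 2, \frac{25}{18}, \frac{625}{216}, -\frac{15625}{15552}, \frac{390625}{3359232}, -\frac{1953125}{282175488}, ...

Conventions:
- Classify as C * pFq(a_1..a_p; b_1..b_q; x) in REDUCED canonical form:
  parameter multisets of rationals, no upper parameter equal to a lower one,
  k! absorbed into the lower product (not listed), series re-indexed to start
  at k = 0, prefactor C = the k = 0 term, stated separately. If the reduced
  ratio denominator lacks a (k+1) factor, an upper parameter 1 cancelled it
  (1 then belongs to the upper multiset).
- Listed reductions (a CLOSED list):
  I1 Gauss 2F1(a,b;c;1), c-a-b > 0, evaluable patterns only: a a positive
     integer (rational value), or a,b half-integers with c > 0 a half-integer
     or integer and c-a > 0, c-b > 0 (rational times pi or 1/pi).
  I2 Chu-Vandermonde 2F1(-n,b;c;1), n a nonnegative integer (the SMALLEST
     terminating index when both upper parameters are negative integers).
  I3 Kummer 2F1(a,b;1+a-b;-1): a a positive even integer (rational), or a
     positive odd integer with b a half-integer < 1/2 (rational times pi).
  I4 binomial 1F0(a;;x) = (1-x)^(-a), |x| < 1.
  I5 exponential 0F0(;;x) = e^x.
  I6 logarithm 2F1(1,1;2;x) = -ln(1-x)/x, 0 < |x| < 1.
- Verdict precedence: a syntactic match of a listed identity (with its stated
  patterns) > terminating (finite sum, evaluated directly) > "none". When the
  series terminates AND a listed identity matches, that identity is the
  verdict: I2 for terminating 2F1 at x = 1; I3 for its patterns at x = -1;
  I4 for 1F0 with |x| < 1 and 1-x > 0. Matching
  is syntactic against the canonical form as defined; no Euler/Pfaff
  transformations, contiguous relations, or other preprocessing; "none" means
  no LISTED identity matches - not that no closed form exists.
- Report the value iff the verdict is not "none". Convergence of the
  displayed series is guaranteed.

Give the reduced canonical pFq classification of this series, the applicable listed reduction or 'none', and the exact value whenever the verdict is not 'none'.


x = -\frac{5}{6} here; the reduced form reads 0F1, upper {-}, lower {-\frac{6}{5}}, C = 2. Verdict: no listed reduction: x = -\frac{5}{6} and upper {-} fail every I1-I6 pattern.

Key step: from the first term 2: the lower running product (C = 2, x = -5/6) is a rising factorial.
Consecutive-term ratio: r(k) = -\frac{5}{6} * 1 / [(k-\frac{6}{5}) (k+1)] ; factor over Q: parameters, x = -\frac{5}{6}, and C = 2.


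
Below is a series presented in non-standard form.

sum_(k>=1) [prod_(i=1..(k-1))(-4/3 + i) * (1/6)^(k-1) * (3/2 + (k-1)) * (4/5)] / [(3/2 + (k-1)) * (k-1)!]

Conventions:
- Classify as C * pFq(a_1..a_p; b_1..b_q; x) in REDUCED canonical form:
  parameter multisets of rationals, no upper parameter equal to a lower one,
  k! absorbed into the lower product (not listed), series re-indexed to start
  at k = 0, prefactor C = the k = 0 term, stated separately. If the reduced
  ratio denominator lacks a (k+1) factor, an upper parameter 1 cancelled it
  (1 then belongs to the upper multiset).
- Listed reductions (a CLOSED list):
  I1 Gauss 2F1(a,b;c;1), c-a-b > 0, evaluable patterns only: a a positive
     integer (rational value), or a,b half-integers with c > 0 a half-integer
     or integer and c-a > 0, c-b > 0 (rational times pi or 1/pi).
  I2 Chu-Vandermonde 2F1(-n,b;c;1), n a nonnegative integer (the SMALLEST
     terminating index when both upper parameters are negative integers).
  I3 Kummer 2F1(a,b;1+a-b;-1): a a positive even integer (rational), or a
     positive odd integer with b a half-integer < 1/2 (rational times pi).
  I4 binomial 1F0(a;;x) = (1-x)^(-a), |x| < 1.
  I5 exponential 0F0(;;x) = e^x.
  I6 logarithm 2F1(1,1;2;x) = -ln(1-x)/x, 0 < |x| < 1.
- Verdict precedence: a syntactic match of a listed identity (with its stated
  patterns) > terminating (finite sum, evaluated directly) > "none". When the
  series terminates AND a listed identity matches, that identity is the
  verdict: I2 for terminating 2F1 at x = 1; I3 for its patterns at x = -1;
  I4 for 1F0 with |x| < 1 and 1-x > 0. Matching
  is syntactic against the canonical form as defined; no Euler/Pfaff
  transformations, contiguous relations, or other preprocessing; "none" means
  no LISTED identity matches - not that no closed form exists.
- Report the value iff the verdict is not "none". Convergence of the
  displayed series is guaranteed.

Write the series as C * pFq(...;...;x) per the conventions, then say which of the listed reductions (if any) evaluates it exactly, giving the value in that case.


Prefactor 4/5, argument 1/6: 1F0 with upper {-1/3} over lower {-}. Verdict: this is the I4 binomial reduction (the 1F0 binomial series: exponent 1/3, x = 1/6). Value: (4/5) * (5/6)^(1/3).

First insight: from the first term 4/5: the factor k + 3/2 cancels (top and bottom), leaving prefactor 4/5.
Ratio: r(k) = (1/6) * (k-1/3) / [(k+1)] - rational in k. x = (1/6); t_0 = 4/5; negate the roots.


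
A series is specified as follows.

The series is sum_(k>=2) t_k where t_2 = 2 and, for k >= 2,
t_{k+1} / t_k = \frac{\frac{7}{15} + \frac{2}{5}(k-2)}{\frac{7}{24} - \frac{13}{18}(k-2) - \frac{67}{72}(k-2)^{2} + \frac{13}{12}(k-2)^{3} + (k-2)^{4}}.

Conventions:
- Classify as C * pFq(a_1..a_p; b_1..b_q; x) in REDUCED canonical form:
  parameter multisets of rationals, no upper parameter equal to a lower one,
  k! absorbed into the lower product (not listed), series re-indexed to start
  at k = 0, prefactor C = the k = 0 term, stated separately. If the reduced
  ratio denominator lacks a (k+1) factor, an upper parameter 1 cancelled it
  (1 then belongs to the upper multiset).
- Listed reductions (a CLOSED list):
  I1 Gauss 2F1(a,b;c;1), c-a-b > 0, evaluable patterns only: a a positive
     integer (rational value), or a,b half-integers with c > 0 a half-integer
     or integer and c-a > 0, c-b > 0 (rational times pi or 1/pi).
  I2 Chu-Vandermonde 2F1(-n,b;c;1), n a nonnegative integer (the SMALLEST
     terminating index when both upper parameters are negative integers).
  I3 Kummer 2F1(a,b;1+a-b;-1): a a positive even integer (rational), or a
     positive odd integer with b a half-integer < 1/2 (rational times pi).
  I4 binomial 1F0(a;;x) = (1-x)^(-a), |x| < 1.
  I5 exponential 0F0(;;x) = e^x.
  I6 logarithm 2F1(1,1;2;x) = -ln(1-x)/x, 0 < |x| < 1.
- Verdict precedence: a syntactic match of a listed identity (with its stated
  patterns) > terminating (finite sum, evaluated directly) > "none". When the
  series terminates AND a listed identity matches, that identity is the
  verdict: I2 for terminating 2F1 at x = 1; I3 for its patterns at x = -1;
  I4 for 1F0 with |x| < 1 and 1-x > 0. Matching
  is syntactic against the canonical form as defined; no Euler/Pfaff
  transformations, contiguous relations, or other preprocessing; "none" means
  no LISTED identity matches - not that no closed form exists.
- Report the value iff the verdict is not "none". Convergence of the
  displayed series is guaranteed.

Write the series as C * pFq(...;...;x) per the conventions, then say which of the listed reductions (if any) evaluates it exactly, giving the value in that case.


This is 2 * 0F2(-; -\frac{3}{4}, -\frac{1}{3}; \frac{2}{5}) in reduced canonical form. Verdict: none here - no I1-I6 shape fits x = \frac{2}{5} with lower {-\frac{3}{4}, -\frac{1}{3}}.

Structural cue: t_0 = 2 here, and the expanded ratio factors over Q; C = 2, roots give parameters.
Step ratio: r(k) = \frac{2}{5} * 1 / [(k-\frac{3}{4}) (k-\frac{1}{3}) (k+1)] ; factor over Q: parameters, x = \frac{2}{5}, and C = 2.


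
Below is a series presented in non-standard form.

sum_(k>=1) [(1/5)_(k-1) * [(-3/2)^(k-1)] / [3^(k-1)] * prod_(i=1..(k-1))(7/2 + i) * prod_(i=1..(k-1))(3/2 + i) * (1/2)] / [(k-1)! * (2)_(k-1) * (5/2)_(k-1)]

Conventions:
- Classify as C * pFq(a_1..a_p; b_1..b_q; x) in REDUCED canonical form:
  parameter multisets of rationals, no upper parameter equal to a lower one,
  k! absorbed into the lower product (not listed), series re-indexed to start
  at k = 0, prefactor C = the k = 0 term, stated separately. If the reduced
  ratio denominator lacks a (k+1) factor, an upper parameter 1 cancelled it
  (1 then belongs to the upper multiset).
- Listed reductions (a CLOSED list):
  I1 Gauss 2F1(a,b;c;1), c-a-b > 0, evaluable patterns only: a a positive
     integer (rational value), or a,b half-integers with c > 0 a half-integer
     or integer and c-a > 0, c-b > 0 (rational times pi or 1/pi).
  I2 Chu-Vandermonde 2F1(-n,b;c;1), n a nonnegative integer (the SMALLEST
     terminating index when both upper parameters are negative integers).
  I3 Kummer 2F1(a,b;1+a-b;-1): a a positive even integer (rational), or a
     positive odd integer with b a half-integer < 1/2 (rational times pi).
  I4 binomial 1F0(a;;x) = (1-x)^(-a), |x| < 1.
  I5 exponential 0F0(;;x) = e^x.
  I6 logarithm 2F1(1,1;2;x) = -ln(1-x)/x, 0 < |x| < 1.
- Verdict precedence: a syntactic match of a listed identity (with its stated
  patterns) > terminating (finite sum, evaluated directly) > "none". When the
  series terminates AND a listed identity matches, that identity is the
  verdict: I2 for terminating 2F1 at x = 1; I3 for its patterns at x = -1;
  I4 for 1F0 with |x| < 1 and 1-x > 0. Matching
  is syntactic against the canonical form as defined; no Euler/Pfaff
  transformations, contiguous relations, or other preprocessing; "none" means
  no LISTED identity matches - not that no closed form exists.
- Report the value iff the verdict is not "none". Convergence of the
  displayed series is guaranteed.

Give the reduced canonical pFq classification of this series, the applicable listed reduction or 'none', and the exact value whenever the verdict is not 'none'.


First insight: x = (-1/2) and the two k-th powers (C = 1/2) combine into one argument.
Adjacent-term ratio: r(k) = (-1/2) * (k+1/5) (k+9/2) / [(k+2) (k+1)] - rational in k. x = (-1/2); t_0 = 1/2; negate the roots.

Canonical form: C = 1/2 times 2F1 with upper {1/5, 9/2}, lower {2}, x = -1/2. Verdict: none. No listed pattern accepts 2F1(1/5, 9/2; 2; -1/2).


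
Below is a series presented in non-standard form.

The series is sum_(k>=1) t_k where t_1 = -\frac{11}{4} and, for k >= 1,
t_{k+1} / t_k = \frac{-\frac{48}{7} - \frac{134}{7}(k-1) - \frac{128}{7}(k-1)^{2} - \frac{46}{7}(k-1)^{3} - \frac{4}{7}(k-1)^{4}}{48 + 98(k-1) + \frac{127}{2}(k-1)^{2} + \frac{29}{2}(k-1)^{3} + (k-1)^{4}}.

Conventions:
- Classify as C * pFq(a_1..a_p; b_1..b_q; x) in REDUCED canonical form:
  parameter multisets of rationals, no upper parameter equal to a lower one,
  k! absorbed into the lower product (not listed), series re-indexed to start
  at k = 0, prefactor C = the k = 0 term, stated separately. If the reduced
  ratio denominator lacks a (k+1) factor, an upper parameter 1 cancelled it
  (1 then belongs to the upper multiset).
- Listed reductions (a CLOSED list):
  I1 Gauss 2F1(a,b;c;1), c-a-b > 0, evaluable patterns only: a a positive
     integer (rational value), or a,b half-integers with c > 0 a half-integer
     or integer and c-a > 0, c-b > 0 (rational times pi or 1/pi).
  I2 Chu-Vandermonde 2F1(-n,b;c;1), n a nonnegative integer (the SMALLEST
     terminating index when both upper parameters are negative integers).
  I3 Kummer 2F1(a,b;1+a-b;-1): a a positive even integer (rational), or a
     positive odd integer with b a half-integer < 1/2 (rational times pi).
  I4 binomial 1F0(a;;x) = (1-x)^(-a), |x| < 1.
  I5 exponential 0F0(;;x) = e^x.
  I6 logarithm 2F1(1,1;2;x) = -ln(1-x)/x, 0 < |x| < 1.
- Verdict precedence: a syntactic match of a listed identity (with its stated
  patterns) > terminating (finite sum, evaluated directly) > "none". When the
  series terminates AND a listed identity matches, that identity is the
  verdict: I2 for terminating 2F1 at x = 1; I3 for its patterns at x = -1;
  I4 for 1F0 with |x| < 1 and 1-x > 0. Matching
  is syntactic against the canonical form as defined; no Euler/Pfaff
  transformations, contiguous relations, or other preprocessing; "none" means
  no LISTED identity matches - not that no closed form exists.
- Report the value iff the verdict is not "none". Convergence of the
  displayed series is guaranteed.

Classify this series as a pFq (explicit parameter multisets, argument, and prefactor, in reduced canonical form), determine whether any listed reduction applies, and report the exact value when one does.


The series (x = -\frac{4}{7}) is 2F1: upper {1, 1}, lower {4}, prefactor -\frac{11}{4}. Verdict: none - at argument -\frac{4}{7} the multisets {1, 1} ; {4} match no listed identity.

First insight: with t_0 = -\frac{11}{4}, factor the ratio over Q (prefactor -11/4): negated roots = parameters.
Step ratio: r(k) = -\frac{4}{7} * (k+1) (k+1) / [(k+4) (k+1)] - rational in k. x = -\frac{4}{7}; t_0 = -\frac{11}{4}; negate the roots.
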